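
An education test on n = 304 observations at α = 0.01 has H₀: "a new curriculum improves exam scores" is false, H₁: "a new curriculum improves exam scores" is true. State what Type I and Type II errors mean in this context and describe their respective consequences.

Type I (false positive): concluding that a new curriculum improves exam scores when it is not — adopting a curriculum that gives no real benefit — disruption for nothing. Type II (false negative): failing to conclude that a new curriculum improves exam scores when it is — keeping the old curriculum when the new one would have helped students. Which is costlier depends on domain priorities and is a judgement call rather than a statistical fact.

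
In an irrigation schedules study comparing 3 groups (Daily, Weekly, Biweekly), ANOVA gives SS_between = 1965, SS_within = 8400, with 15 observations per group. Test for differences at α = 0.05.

df_between = 2, df_within = 42. F = MS_between/MS_within = 982.5/200.0 = 4.912. F_crit ≈ 3.22. Reject H₀. At least one mean differs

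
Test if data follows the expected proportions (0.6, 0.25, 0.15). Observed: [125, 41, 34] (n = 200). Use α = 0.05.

Expected: [120.0, 50.0, 30.0]. χ² = 2.362. df = 2, critical = 5.991. Fail to reject H₀.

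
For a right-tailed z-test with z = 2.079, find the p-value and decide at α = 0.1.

p = P(Z > 2.079) = 1 - Φ(2.079) ≈ 0.0188. Since p < 0.1, reject H₀ (significant) at α = 0.1.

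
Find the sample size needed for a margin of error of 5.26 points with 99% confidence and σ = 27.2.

n = (z*σ/E)² = (2.576×27.2/5.26)² = 177.4 → n = 178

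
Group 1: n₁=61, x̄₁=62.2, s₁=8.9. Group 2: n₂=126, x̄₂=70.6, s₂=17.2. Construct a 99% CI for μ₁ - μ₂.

Difference = -8.4. SE = √(8.9²/61 + 17.2²/126) = 1.91. CI = (-13.32, -3.48)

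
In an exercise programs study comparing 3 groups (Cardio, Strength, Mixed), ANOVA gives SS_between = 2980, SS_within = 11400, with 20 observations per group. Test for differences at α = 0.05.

df_between = 2, df_within = 57. F = MS_between/MS_within = 1490.0/200.0 = 7.45. F_crit ≈ 3.159. Reject H₀. At least one mean differs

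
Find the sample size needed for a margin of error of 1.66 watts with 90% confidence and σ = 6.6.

n = (z*σ/E)² = (1.645×6.6/1.66)² = 42.8 → n = 43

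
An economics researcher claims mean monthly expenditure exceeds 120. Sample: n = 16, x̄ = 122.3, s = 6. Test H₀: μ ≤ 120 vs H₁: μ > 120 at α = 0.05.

t = (122.3 - 120)/(6/√16) = 1.533, df = 15. Critical t = 1.753. Fail to reject H₀.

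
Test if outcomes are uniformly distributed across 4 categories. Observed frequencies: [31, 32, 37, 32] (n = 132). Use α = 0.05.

Expected = 33 each. χ² = Σ(O-E)²/E = 0.667. df = 3, critical value = 7.815. Fail to reject H₀.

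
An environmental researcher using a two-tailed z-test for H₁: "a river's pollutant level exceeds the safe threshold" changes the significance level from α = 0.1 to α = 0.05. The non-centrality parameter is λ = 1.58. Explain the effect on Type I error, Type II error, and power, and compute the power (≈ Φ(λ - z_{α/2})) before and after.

Decreasing α from 0.1 to 0.05:
• Type I error rate decreases (α is the Type I rate by definition).
• Critical value moves from z_{α/2} = 1.645 to 1.96, so power = Φ(λ - z_{α/2}) goes from Φ(1.58 - 1.645) = 0.474 to Φ(1.58 - 1.96) = 0.352.
• Type II error rate β = 1 - power therefore increases (0.526 → 0.648).
Appropriate when false positives are costly — here, shutting down a compliant factory unnecessarily.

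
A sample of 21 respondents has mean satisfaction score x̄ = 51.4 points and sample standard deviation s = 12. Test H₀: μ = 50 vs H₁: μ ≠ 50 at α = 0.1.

t = (x̄ - μ₀)/(s/√n) = (51.4 - 50)/(12/√21) = 0.535. df = 20, critical t = ±1.725. Fail to reject H₀.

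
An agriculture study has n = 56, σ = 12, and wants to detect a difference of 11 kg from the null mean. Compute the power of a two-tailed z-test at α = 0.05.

SE = σ/√n = 12/√56 = 1.604. Non-centrality λ = d/SE = 11/1.604 = 6.86. Power ≈ Φ(λ - z_{α/2}) = Φ(6.86 - 1.96) = Φ(4.9) = 1.0.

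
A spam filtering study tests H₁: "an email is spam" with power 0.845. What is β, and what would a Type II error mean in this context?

β = 1 - power = 1 - 0.845 = 0.155. A Type II error is failing to reject H₀ when H₀ is false (false negative) — here, failing to conclude that an email is spam when in fact it is true. Consequence: a spam email lands in the inbox.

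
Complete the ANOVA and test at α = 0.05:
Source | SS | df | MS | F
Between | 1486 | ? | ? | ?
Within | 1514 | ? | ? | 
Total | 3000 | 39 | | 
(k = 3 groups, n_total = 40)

df_between = 2, df_within = 37. MS_between = 743.0, MS_within = 40.92. F = 18.158, F_crit ≈ 3.252. Reject H₀.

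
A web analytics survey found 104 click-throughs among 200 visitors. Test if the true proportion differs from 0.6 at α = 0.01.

p̂ = 0.52, p₀ = 0.6. z = (p̂ - p₀)/√(p₀(1-p₀)/n) = -2.309. Critical: ±2.576. Fail to reject H₀.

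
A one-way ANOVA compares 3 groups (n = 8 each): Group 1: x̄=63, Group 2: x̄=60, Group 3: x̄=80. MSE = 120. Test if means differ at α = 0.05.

Grand mean = 67.67. SS_between = 1861.33, MS_between = 930.67. F = 7.756, F_crit ≈ 3.467. Reject H₀.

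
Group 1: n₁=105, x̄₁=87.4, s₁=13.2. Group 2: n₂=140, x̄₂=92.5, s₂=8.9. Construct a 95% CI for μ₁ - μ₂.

Difference = -5.1. SE = √(13.2²/105 + 8.9²/140) = 1.492. CI = (-8.02, -2.18)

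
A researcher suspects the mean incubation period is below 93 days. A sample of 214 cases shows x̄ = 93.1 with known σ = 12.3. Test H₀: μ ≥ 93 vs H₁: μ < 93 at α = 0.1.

z = 0.119. Critical value: -1.28. Fail to reject H₀.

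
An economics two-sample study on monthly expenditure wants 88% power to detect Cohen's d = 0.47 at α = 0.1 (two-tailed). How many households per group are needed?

z_{α/2} = 1.645, z_β = Φ⁻¹(0.88) = 1.175. For small effect (d = 0.47): n per group = 2(z_{α/2} + z_β)²/d² = 2(1.645 + 1.175)²/0.47² = 72.0 → 72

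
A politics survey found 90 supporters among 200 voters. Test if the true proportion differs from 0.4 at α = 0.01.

p̂ = 0.45, p₀ = 0.4. z = (p̂ - p₀)/√(p₀(1-p₀)/n) = 1.443. Critical: ±2.576. Fail to reject H₀.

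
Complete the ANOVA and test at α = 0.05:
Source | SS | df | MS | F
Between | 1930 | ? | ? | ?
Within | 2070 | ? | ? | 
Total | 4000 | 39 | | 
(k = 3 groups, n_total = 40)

df_between = 2, df_within = 37. MS_between = 965.0, MS_within = 55.95. F = 17.249, F_crit ≈ 3.252. Reject H₀.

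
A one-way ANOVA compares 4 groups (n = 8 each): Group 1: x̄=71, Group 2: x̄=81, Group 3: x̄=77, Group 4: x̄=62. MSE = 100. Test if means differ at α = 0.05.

Grand mean = 72.75. SS_between = 1638.0, MS_between = 546.0. F = 5.46, F_crit ≈ 2.947. Reject H₀.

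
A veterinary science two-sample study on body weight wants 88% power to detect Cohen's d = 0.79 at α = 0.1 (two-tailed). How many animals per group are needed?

z_{α/2} = 1.645, z_β = Φ⁻¹(0.88) = 1.175. For medium effect (d = 0.79): n per group = 2(z_{α/2} + z_β)²/d² = 2(1.645 + 1.175)²/0.79² = 25.5 → 26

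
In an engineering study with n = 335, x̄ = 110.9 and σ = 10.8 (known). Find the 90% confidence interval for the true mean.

CI = x̄ ± z*(σ/√n) = 110.9 ± 1.645(10.8/√335) = 110.9 ± 0.97 = (109.93, 111.87)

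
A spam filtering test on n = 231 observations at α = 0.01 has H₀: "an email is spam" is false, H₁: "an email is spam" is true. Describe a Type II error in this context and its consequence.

Type II error: failing to reject H₀ when it is false — concluding that an email is spam is not supported when in fact it is. Consequence: a spam email lands in the inbox.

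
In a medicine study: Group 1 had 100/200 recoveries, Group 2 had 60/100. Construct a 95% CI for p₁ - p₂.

p̂₁ = 0.5, p̂₂ = 0.6. Difference = -0.1. CI = (-0.218, 0.018)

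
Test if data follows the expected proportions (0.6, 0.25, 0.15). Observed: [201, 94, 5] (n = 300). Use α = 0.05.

Expected: [180.0, 75.0, 45.0]. χ² = 42.819. df = 2, critical = 5.991. Reject H₀.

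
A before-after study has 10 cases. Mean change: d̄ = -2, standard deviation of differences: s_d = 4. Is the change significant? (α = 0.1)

t = d̄/(s_d/√n) = -2/(4/√10) = -1.581. df = 9, critical t = ±1.833. Fail to reject H₀.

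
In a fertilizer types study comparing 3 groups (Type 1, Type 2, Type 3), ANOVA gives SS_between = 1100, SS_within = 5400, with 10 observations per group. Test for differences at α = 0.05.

df_between = 2, df_within = 27. F = MS_between/MS_within = 550.0/200.0 = 2.75. F_crit ≈ 3.354. Fail to reject H₀.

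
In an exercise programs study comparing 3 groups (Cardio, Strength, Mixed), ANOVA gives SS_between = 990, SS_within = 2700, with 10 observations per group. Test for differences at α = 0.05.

df_between = 2, df_within = 27. F = MS_between/MS_within = 495.0/100.0 = 4.95. F_crit ≈ 3.354. Reject H₀. At least one mean differs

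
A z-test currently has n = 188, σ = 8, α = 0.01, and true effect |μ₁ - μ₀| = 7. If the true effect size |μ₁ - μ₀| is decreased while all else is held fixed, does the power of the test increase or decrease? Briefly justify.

Power decreases: a smaller true effect decreases the non-centrality λ = |μ₁ - μ₀|/(σ/√n).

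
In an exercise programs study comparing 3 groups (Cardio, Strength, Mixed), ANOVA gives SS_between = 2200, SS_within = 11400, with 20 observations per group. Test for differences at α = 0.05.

df_between = 2, df_within = 57. F = MS_between/MS_within = 1100.0/200.0 = 5.5. F_crit ≈ 3.159. Reject H₀. At least one mean differs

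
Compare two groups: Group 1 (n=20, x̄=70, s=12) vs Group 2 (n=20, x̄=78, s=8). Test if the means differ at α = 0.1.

Pooled sp = 10.2. t = -2.481, df = 38. Critical t = ±1.686. Reject H₀.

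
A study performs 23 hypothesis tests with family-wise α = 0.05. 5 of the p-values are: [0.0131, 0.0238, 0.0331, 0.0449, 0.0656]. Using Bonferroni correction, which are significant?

Bonferroni α = 0.05/23 = 0.00217. None of the given p-values are significant.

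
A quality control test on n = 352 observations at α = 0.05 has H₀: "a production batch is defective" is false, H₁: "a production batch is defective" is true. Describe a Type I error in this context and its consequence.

Type I error: rejecting H₀ when it is true — concluding that a production batch is defective when in fact it is not. Consequence: scrapping a good batch — wasted material and cost for no reason.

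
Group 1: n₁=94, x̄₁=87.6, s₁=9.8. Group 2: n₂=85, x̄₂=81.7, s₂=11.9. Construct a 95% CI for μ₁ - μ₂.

Difference = 5.9. SE = √(9.8²/94 + 11.9²/85) = 1.639. CI = (2.69, 9.11)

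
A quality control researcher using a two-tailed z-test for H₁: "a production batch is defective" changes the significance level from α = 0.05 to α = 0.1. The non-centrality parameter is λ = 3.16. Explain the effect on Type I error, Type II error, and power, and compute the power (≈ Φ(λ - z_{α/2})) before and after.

Increasing α from 0.05 to 0.1:
• Type I error rate increases (α is the Type I rate by definition).
• Critical value moves from z_{α/2} = 1.96 to 1.645, so power = Φ(λ - z_{α/2}) goes from Φ(3.16 - 1.96) = 0.885 to Φ(3.16 - 1.645) = 0.935.
• Type II error rate β = 1 - power therefore decreases (0.115 → 0.065).
Appropriate when false negatives are costly — here, shipping a defective batch — faulty products reach customers.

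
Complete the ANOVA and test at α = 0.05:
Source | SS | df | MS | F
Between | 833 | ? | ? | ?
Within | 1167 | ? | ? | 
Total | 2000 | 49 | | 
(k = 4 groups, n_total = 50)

df_between = 3, df_within = 46. MS_between = 277.67, MS_within = 25.37. F = 10.945, F_crit ≈ 2.807. Reject H₀.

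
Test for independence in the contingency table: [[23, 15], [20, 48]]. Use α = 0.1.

χ² = 9.789. df = 1, critical = 2.706. Reject H₀. Variables are dependent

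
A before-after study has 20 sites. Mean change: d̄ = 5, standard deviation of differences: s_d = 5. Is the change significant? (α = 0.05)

t = d̄/(s_d/√n) = 5/(5/√20) = 4.472. df = 19, critical t = ±2.093. Reject H₀.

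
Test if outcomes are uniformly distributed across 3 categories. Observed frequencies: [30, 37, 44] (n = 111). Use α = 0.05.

Expected = 37 each. χ² = Σ(O-E)²/E = 2.649. df = 2, critical value = 5.991. Fail to reject H₀.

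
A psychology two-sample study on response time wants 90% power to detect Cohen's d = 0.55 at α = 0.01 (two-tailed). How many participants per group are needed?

z_{α/2} = 2.576, z_β = Φ⁻¹(0.9) = 1.282. For medium effect (d = 0.55): n per group = 2(z_{α/2} + z_β)²/d² = 2(2.576 + 1.282)²/0.55² = 98.4 → 99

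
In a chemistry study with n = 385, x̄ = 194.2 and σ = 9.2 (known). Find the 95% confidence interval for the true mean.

CI = x̄ ± z*(σ/√n) = 194.2 ± 1.96(9.2/√385) = 194.2 ± 0.92 = (193.28, 195.12)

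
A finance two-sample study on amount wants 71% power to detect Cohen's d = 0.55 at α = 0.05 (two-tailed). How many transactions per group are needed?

z_{α/2} = 1.96, z_β = Φ⁻¹(0.71) = 0.553. For medium effect (d = 0.55): n per group = 2(z_{α/2} + z_β)²/d² = 2(1.96 + 0.553)²/0.55² = 41.8 → 42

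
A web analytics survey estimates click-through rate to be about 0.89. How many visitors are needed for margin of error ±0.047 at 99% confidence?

n = z²p(1-p)/E² = 2.576²×0.89×0.11/0.047² = 294.1 → n = 295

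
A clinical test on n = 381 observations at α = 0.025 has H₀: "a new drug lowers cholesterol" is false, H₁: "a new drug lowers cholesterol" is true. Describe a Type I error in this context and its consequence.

Type I error: rejecting H₀ when it is true — concluding that a new drug lowers cholesterol when in fact it is not. Consequence: approving an ineffective drug — patients take a useless medication and may skip effective alternatives.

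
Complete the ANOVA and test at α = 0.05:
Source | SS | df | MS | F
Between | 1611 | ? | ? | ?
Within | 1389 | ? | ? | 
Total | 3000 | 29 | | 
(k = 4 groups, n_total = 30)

df_between = 3, df_within = 26. MS_between = 537.0, MS_within = 53.42. F = 10.052, F_crit ≈ 2.975. Reject H₀.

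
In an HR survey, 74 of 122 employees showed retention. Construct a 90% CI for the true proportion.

p̂ = 0.607. CI = p̂ ± z*√(p̂(1-p̂)/n) = (0.534, 0.679)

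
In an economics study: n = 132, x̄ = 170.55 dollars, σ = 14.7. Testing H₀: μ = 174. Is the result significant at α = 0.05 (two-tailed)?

z = (170.55 - 174)/(14.7/√132) = -2.696. Since |z| > 1.96, significant at α = 0.05.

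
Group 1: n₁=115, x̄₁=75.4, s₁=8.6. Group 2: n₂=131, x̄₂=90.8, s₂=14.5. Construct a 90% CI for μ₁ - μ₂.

Difference = -15.4. SE = √(8.6²/115 + 14.5²/131) = 1.499. CI = (-17.87, -12.93)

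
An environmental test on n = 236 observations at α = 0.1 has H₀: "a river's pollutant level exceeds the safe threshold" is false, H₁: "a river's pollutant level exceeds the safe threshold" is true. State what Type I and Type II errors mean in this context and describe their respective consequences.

Type I (false positive): concluding that a river's pollutant level exceeds the safe threshold when it is not — shutting down a compliant factory unnecessarily. Type II (false negative): failing to conclude that a river's pollutant level exceeds the safe threshold when it is — allowing unsafe pollution to continue. Which is costlier depends on domain priorities and is a judgement call rather than a statistical fact.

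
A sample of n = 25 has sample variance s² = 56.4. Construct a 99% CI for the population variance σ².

df = 24. χ²_{0.005} = 45.559, χ²_{0.995} = 9.886. CI for σ² = ((n-1)s²/χ²_{α/2}, (n-1)s²/χ²_{1-α/2}) = (24·56.4/45.559, 24·56.4/9.886) = (29.71, 136.92)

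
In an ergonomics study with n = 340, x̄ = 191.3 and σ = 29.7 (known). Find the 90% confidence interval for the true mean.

CI = x̄ ± z*(σ/√n) = 191.3 ± 1.645(29.7/√340) = 191.3 ± 2.65 = (188.65, 193.95)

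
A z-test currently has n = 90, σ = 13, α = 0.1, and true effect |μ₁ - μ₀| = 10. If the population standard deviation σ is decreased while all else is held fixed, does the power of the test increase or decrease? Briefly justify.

Power increases: a smaller σ shrinks the standard error σ/√n, moving the sampling distribution under H₁ further from the critical value.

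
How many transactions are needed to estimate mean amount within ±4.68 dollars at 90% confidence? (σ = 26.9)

n = (z*σ/E)² = (1.645×26.9/4.68)² = 89.4 → n = 90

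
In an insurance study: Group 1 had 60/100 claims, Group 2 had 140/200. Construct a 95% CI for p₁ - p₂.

p̂₁ = 0.6, p̂₂ = 0.7. Difference = -0.1. CI = (-0.215, 0.015)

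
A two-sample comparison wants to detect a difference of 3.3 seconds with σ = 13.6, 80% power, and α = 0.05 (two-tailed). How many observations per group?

n per group = 2(z_α/2 + z_β)²σ²/d² = 2×(1.96 + 0.84)²×13.6²/3.3² = 266.3 → n = 267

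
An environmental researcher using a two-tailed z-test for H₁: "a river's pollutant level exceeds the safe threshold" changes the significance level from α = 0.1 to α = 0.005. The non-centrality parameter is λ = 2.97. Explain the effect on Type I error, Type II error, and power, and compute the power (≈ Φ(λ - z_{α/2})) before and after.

Decreasing α from 0.1 to 0.005:
• Type I error rate decreases (α is the Type I rate by definition).
• Critical value moves from z_{α/2} = 1.645 to 2.807, so power = Φ(λ - z_{α/2}) goes from Φ(2.97 - 1.645) = 0.907 to Φ(2.97 - 2.807) = 0.565.
• Type II error rate β = 1 - power therefore increases (0.093 → 0.435).
Appropriate when false positives are costly — here, shutting down a compliant factory unnecessarily.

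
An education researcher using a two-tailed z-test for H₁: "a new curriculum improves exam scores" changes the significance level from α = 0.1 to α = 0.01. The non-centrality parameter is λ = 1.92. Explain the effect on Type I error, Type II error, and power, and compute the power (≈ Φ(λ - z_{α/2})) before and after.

Decreasing α from 0.1 to 0.01:
• Type I error rate decreases (α is the Type I rate by definition).
• Critical value moves from z_{α/2} = 1.645 to 2.576, so power = Φ(λ - z_{α/2}) goes from Φ(1.92 - 1.645) = 0.608 to Φ(1.92 - 2.576) = 0.256.
• Type II error rate β = 1 - power therefore increases (0.392 → 0.744).
Appropriate when false positives are costly — here, adopting a curriculum that gives no real benefit — disruption for nothing.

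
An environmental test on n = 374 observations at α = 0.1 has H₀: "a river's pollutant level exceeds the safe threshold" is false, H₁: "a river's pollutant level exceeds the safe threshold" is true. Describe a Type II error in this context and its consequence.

Type II error: failing to reject H₀ when it is false — concluding that a river's pollutant level exceeds the safe threshold is not supported when in fact it is. Consequence: allowing unsafe pollution to continue.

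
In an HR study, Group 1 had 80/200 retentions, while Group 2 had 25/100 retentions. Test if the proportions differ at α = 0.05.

p̂₁ = 0.4, p̂₂ = 0.25, pooled p̂ = 0.35. z = 2.568. Critical: ±1.96. Reject H₀.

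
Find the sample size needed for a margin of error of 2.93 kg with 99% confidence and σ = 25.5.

n = (z*σ/E)² = (2.576×25.5/2.93)² = 502.6 → n = 503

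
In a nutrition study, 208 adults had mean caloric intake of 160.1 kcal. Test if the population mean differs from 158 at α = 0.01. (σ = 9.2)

z = (x̄ - μ₀)/(σ/√n) = (160.1 - 158)/(9.2/√208) = 3.292. Critical value: ±2.576. Since |3.292| > 2.576, Reject H₀.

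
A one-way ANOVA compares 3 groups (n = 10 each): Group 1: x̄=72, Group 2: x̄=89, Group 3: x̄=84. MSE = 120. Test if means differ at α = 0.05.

Grand mean = 81.67. SS_between = 1526.67, MS_between = 763.33. F = 6.361, F_crit ≈ 3.354. Reject H₀.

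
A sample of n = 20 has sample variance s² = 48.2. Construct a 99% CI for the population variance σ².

df = 19. χ²_{0.005} = 38.582, χ²_{0.995} = 6.844. CI for σ² = ((n-1)s²/χ²_{α/2}, (n-1)s²/χ²_{1-α/2}) = (19·48.2/38.582, 19·48.2/6.844) = (23.74, 133.81)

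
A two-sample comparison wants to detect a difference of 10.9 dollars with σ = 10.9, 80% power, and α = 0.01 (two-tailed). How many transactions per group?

n per group = 2(z_α/2 + z_β)²σ²/d² = 2×(2.576 + 0.84)²×10.9²/10.9² = 23.3 → n = 24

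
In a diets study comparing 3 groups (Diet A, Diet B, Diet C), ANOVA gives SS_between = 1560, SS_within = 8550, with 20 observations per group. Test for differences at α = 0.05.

df_between = 2, df_within = 57. F = MS_between/MS_within = 780.0/150.0 = 5.2. F_crit ≈ 3.159. Reject H₀. At least one mean differs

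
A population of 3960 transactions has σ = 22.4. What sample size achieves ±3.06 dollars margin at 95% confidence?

Without FPC: n₀ = (1.96×22.4/3.06)² = 205.857. With FPC: n = n₀N/(n₀+N-1) = 195.7 → n = 196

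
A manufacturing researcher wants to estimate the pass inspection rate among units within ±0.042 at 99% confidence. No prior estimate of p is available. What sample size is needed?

Conservative approach: use p = 0.5 (maximizes p(1-p) = 0.25). n = z²(0.25)/E² = 2.576²×0.25/0.042² = 940.4 → n = 941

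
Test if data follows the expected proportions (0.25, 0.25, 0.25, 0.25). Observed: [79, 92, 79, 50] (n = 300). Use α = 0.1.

Expected: [75.0, 75.0, 75.0, 75.0]. χ² = 12.613. df = 3, critical = 6.251. Reject H₀.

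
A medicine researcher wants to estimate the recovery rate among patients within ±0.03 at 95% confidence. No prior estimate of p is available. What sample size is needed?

Conservative approach: use p = 0.5 (maximizes p(1-p) = 0.25). n = z²(0.25)/E² = 1.96²×0.25/0.03² = 1067.1 → n = 1068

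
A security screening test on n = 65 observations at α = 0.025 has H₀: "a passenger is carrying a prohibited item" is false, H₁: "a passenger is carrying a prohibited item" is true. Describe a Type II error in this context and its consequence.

Type II error: failing to reject H₀ when it is false — concluding that a passenger is carrying a prohibited item is not supported when in fact it is. Consequence: letting a prohibited item through — security breach.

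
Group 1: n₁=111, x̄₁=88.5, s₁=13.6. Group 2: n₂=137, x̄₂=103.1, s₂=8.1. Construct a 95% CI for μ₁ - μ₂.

Difference = -14.6. SE = √(13.6²/111 + 8.1²/137) = 1.465. CI = (-17.47, -11.73)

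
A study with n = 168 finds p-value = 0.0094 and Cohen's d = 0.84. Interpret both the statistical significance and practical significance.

Statistically significant (p = 0.0094 < 0.05). Cohen's d = 0.84 indicates a large effect size. Both statistical and practical significance should be considered.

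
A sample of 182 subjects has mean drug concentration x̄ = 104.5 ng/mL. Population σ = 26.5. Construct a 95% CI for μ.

CI = x̄ ± z*(σ/√n) = 104.5 ± 1.96(26.5/√182) = 104.5 ± 3.85 = (100.65, 108.35)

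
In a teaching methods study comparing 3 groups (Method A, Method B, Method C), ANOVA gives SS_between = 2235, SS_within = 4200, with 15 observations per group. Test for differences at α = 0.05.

df_between = 2, df_within = 42. F = MS_between/MS_within = 1117.5/100.0 = 11.175. F_crit ≈ 3.22. Reject H₀. At least one mean differs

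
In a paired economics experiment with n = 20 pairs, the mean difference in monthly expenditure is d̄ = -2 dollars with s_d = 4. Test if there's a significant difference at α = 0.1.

t = d̄/(s_d/√n) = -2/(4/√20) = -2.236. df = 19, critical t = ±1.729. Reject H₀.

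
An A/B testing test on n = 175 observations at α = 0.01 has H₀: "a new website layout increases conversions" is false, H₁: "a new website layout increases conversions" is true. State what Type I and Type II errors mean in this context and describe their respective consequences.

Type I (false positive): concluding that a new website layout increases conversions when it is not — rolling out a layout that doesn't actually help — wasted engineering effort. Type II (false negative): failing to conclude that a new website layout increases conversions when it is — discarding a layout that would have improved conversions — lost revenue. Which is costlier depends on domain priorities and is a judgement call rather than a statistical fact.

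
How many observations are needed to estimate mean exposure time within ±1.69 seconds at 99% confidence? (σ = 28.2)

n = (z*σ/E)² = (2.576×28.2/1.69)² = 1847.6 → n = 1848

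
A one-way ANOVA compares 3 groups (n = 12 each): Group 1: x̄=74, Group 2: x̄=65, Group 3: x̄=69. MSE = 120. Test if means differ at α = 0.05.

Grand mean = 69.33. SS_between = 488.0, MS_between = 244.0. F = 2.033, F_crit ≈ 3.285. Fail to reject H₀.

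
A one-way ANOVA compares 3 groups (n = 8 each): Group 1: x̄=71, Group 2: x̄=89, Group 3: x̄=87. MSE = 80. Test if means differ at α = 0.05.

Grand mean = 82.33. SS_between = 1557.33, MS_between = 778.67. F = 9.733, F_crit ≈ 3.467. Reject H₀.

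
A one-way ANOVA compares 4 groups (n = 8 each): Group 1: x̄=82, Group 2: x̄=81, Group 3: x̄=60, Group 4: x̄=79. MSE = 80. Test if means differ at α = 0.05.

Grand mean = 75.5. SS_between = 2600.0, MS_between = 866.67. F = 10.833, F_crit ≈ 2.947. Reject H₀.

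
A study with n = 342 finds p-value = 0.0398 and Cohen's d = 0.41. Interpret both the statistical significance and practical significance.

Statistically significant (p = 0.0398 < 0.05). Cohen's d = 0.41 indicates a small effect size. Both statistical and practical significance should be considered.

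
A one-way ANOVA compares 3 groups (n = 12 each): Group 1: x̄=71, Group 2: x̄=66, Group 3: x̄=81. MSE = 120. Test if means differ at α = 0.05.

Grand mean = 72.67. SS_between = 1400.0, MS_between = 700.0. F = 5.833, F_crit ≈ 3.285. Reject H₀.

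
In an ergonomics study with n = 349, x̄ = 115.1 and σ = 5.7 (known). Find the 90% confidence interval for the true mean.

CI = x̄ ± z*(σ/√n) = 115.1 ± 1.645(5.7/√349) = 115.1 ± 0.5 = (114.6, 115.6)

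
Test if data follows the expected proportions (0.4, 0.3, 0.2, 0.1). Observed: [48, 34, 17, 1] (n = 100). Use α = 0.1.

Expected: [40.0, 30.0, 20.0, 10.0]. χ² = 10.683. df = 3, critical = 6.251. Reject H₀.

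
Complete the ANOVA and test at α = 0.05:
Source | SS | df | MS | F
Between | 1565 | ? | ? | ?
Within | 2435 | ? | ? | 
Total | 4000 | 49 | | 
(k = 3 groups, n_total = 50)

df_between = 2, df_within = 47. MS_between = 782.5, MS_within = 51.81. F = 15.104, F_crit ≈ 3.195. Reject H₀.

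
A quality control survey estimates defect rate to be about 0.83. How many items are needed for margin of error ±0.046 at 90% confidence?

n = z²p(1-p)/E² = 1.645²×0.83×0.17/0.046² = 180.4 → n = 181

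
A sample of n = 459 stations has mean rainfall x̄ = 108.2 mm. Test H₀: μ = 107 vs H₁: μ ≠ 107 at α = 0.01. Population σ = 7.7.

z = (x̄ - μ₀)/(σ/√n) = (108.2 - 107)/(7.7/√459) = 3.339. Critical value: ±2.576. Since |3.339| > 2.576, Reject H₀.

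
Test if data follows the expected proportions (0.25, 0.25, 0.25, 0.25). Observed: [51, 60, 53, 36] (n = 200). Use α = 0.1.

Expected: [50.0, 50.0, 50.0, 50.0]. χ² = 6.12. df = 3, critical = 6.251. Fail to reject H₀.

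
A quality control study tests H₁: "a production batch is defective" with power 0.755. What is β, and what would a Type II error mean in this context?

β = 1 - power = 1 - 0.755 = 0.245. A Type II error is failing to reject H₀ when H₀ is false (false negative) — here, failing to conclude that a production batch is defective when in fact it is true. Consequence: shipping a defective batch — faulty products reach customers.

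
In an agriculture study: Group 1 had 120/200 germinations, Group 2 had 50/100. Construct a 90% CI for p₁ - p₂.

p̂₁ = 0.6, p̂₂ = 0.5. Difference = 0.1. CI = (-0.0, 0.2)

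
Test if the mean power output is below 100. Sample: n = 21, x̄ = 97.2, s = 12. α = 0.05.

t = (97.2 - 100)/(12/√21) = -1.069, df = 20. Critical t = -1.725. Fail to reject H₀.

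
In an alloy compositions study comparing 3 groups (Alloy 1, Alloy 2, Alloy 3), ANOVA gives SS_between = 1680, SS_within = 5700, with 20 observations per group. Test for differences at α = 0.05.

df_between = 2, df_within = 57. F = MS_between/MS_within = 840.0/100.0 = 8.4. F_crit ≈ 3.159. Reject H₀. At least one mean differs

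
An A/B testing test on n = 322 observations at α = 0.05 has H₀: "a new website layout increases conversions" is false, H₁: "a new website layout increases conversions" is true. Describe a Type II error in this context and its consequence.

Type II error: failing to reject H₀ when it is false — concluding that a new website layout increases conversions is not supported when in fact it is. Consequence: discarding a layout that would have improved conversions — lost revenue.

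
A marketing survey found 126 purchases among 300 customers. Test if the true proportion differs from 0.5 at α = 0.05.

p̂ = 0.42, p₀ = 0.5. z = (p̂ - p₀)/√(p₀(1-p₀)/n) = -2.771. Critical: ±1.96. Reject H₀.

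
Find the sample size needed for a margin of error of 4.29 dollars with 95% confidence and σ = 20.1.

n = (z*σ/E)² = (1.96×20.1/4.29)² = 84.3 → n = 85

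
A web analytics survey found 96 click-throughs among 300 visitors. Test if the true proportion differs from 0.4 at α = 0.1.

p̂ = 0.32, p₀ = 0.4. z = (p̂ - p₀)/√(p₀(1-p₀)/n) = -2.828. Critical: ±1.645. Reject H₀.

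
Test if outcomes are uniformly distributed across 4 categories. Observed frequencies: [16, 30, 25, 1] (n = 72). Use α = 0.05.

Expected = 18 each. χ² = Σ(O-E)²/E = 27.0. df = 3, critical value = 7.815. Reject H₀.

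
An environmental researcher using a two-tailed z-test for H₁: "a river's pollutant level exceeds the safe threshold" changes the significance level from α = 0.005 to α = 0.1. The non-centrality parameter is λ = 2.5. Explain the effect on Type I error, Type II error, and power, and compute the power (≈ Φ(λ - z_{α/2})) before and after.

Increasing α from 0.005 to 0.1:
• Type I error rate increases (α is the Type I rate by definition).
• Critical value moves from z_{α/2} = 2.807 to 1.645, so power = Φ(λ - z_{α/2}) goes from Φ(2.5 - 2.807) = 0.379 to Φ(2.5 - 1.645) = 0.804.
• Type II error rate β = 1 - power therefore decreases (0.621 → 0.196).
Appropriate when false negatives are costly — here, allowing unsafe pollution to continue.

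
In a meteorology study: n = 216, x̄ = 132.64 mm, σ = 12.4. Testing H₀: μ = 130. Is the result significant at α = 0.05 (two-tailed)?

z = (132.64 - 130)/(12.4/√216) = 3.129. Since |z| > 1.96, significant at α = 0.05.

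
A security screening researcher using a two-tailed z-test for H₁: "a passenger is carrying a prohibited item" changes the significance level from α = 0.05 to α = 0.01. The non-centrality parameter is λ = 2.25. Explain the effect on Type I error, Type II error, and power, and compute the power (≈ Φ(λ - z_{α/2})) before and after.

Decreasing α from 0.05 to 0.01:
• Type I error rate decreases (α is the Type I rate by definition).
• Critical value moves from z_{α/2} = 1.96 to 2.576, so power = Φ(λ - z_{α/2}) goes from Φ(2.25 - 1.96) = 0.614 to Φ(2.25 - 2.576) = 0.372.
• Type II error rate β = 1 - power therefore increases (0.386 → 0.628).
Appropriate when false positives are costly — here, detaining an innocent passenger — delay and inconvenience.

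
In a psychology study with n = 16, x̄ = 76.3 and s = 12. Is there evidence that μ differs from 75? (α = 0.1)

t = (x̄ - μ₀)/(s/√n) = (76.3 - 75)/(12/√16) = 0.433. df = 15, critical t = ±1.753. Fail to reject H₀.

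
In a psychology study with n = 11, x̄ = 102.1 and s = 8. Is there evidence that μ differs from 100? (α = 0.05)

t = (x̄ - μ₀)/(s/√n) = (102.1 - 100)/(8/√11) = 0.871. df = 10, critical t = ±2.228. Fail to reject H₀.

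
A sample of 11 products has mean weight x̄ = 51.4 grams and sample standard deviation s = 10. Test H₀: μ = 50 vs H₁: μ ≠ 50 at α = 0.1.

t = (x̄ - μ₀)/(s/√n) = (51.4 - 50)/(10/√11) = 0.464. df = 10, critical t = ±1.812. Fail to reject H₀.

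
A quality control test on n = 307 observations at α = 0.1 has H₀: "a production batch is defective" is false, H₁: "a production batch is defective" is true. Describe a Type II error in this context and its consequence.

Type II error: failing to reject H₀ when it is false — concluding that a production batch is defective is not supported when in fact it is. Consequence: shipping a defective batch — faulty products reach customers.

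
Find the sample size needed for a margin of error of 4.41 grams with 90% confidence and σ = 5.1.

n = (z*σ/E)² = (1.645×5.1/4.41)² = 3.6 → n = 4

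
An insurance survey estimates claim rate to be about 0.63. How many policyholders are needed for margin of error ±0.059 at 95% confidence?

n = z²p(1-p)/E² = 1.96²×0.63×0.37/0.059² = 257.2 → n = 258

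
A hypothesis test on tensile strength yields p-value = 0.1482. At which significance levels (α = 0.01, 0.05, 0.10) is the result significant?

p = 0.1482. Not significant at any of the given levels.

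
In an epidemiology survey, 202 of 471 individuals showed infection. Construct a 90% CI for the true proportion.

p̂ = 0.429. CI = p̂ ± z*√(p̂(1-p̂)/n) = (0.391, 0.466)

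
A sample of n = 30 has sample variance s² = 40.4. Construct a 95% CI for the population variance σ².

df = 29. χ²_{0.025} = 45.722, χ²_{0.975} = 16.047. CI for σ² = ((n-1)s²/χ²_{α/2}, (n-1)s²/χ²_{1-α/2}) = (29·40.4/45.722, 29·40.4/16.047) = (25.62, 73.01)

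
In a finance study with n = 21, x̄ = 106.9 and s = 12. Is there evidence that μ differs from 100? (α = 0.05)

t = (x̄ - μ₀)/(s/√n) = (106.9 - 100)/(12/√21) = 2.635. df = 20, critical t = ±2.086. Reject H₀.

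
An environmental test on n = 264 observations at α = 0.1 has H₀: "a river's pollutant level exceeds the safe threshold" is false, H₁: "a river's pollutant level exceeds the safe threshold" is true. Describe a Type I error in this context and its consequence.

Type I error: rejecting H₀ when it is true — concluding that a river's pollutant level exceeds the safe threshold when in fact it is not. Consequence: shutting down a compliant factory unnecessarily.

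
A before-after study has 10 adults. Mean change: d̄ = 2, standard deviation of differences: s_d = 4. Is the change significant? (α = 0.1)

t = d̄/(s_d/√n) = 2/(4/√10) = 1.581. df = 9, critical t = ±1.833. Fail to reject H₀.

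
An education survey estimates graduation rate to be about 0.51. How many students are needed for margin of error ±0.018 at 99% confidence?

n = z²p(1-p)/E² = 2.576²×0.51×0.49/0.018² = 5118.1 → n = 5119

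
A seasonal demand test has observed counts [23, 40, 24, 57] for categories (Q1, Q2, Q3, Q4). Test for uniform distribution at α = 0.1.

Expected = 36 each. χ² = Σ(O-E)²/E = 21.389. df = 3, critical value = 6.251. Reject H₀.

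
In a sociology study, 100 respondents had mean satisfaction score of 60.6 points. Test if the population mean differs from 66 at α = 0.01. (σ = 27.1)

z = (x̄ - μ₀)/(σ/√n) = (60.6 - 66)/(27.1/√100) = -1.993. Critical value: ±2.576. Since |-1.993| ≤ 2.576, Fail to reject H₀.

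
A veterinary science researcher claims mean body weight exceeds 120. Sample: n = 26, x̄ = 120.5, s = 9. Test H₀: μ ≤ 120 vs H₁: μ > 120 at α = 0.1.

t = (120.5 - 120)/(9/√26) = 0.283, df = 25. Critical t = 1.316. Fail to reject H₀.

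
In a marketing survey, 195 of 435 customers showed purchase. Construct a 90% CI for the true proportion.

p̂ = 0.448. CI = p̂ ± z*√(p̂(1-p̂)/n) = (0.409, 0.488)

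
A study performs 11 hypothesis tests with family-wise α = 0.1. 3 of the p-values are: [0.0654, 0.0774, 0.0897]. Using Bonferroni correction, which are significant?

Bonferroni α = 0.1/11 = 0.00909. None of the given p-values are significant.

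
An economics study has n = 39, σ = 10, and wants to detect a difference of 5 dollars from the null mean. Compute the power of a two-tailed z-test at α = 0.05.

SE = σ/√n = 10/√39 = 1.601. Non-centrality λ = d/SE = 5/1.601 = 3.122. Power ≈ Φ(λ - z_{α/2}) = Φ(3.122 - 1.96) = Φ(1.162) = 0.877.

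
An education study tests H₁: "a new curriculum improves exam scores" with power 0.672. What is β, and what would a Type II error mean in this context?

β = 1 - power = 1 - 0.672 = 0.328. A Type II error is failing to reject H₀ when H₀ is false (false negative) — here, failing to conclude that a new curriculum improves exam scores when in fact it is true. Consequence: keeping the old curriculum when the new one would have helped students.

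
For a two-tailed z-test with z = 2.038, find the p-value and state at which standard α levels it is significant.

p = 2·P(Z > |2.038|) = 2·(1 - Φ(2.038)) ≈ 0.0415. Significant at α = 0.1; Significant at α = 0.05.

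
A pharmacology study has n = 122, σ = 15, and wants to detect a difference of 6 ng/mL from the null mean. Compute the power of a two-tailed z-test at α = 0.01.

SE = σ/√n = 15/√122 = 1.358. Non-centrality λ = d/SE = 6/1.358 = 4.418. Power ≈ Φ(λ - z_{α/2}) = Φ(4.418 - 2.576) = Φ(1.842) = 0.967.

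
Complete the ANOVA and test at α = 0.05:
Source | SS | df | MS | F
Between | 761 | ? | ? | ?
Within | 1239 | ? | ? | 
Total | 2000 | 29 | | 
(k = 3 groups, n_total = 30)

df_between = 2, df_within = 27. MS_between = 380.5, MS_within = 45.89. F = 8.292, F_crit ≈ 3.354. Reject H₀.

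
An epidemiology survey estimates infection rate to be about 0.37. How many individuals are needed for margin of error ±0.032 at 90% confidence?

n = z²p(1-p)/E² = 1.645²×0.37×0.63/0.032² = 616.0 → n = 616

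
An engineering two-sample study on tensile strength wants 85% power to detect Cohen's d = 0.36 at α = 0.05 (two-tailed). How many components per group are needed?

z_{α/2} = 1.96, z_β = Φ⁻¹(0.85) = 1.036. For small effect (d = 0.36): n per group = 2(z_{α/2} + z_β)²/d² = 2(1.96 + 1.036)²/0.36² = 138.5 → 139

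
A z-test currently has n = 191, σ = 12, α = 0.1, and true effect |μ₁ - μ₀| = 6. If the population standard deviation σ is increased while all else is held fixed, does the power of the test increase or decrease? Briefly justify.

Power decreases: a larger σ inflates the standard error σ/√n, pulling the sampling distribution under H₁ back toward the critical value.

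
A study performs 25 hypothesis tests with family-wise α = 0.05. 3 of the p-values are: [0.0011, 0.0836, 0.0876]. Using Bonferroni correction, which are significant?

Bonferroni α = 0.05/25 = 0.002. Significant p-values: [0.0011]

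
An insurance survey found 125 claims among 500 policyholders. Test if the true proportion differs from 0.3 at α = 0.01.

p̂ = 0.25, p₀ = 0.3. z = (p̂ - p₀)/√(p₀(1-p₀)/n) = -2.44. Critical: ±2.576. Fail to reject H₀.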